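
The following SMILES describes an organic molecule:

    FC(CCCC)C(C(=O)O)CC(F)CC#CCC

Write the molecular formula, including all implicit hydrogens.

C14H22F2O2

Walk through each heavy atom and fill implicit hydrogens from standard valence (C 4, N 3, O 2, S 2, halogen 1):
  atom 1: F (halogen, monovalent) → 0 H
  atom 2: C, bond orders sum to 3 (valence 4) → 1 H
  atom 3: C, bond orders sum to 2 (valence 4) → 2 H
  atom 4: C, bond orders sum to 2 (valence 4) → 2 H
  atom 5: C, bond orders sum to 2 (valence 4) → 2 H
  atom 6: C, bond orders sum to 1 (valence 4) → 3 H
  atom 7: C, bond orders sum to 3 (valence 4) → 1 H
  atom 8: C, bond orders sum to 4 (valence 4) → 0 H
  atom 9: O, bond orders sum to 2 (valence 2) → 0 H
  atom 10: O, bond orders sum to 1 (valence 2) → 1 H
  atom 11: C, bond orders sum to 2 (valence 4) → 2 H
  atom 12: C, bond orders sum to 3 (valence 4) → 1 H
  atom 13: F (halogen, monovalent) → 0 H
  atom 14: C, bond orders sum to 2 (valence 4) → 2 H
  atom 15: C, bond orders sum to 4 (valence 4) → 0 H
  atom 16: C, bond orders sum to 4 (valence 4) → 0 H
  atom 17: C, bond orders sum to 2 (valence 4) → 2 H
  atom 18: C, bond orders sum to 1 (valence 4) → 3 H
Totals → C:14, H:22, F:2, O:2.
In Hill order: C14H22F2O2.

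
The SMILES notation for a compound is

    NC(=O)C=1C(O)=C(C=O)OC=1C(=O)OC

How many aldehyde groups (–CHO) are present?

1

The aldehyde motif appears at heavy-atom position 8 in the SMILES.
Other groups present: 1 amide, 1 ester, 1 hydroxyl.
Aldehyde count: 1.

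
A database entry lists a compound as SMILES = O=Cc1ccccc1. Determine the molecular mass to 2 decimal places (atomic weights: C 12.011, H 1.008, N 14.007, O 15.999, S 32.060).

First, the molecular formula is C7H6O (counting implicit H from valence).
  C: 7 × 12.011 = 84.077
  H: 6 × 1.008 = 6.048
  O: 1 × 15.999 = 15.999
Sum: 7×12.011 + 6×1.008 + 1×15.999 = 106.124 → 106.12 g/mol.

106.12 g/mol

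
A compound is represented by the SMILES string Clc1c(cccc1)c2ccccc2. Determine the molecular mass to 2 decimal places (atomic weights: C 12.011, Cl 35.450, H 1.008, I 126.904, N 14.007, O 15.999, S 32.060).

First, the molecular formula is C12H9Cl (counting implicit H from valence).
  C: 12 × 12.011 = 144.132
  Cl: 1 × 35.450 = 35.450
  H: 9 × 1.008 = 9.072
Sum: 12×12.011 + 1×35.450 + 9×1.008 = 188.654 → 188.65 g/mol.

188.65 g/mol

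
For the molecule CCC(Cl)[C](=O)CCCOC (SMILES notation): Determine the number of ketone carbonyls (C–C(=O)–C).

1

The ketone motif appears at heavy-atom position 5 in the SMILES.
Other groups present: 1 ether.
Ketone count: 1.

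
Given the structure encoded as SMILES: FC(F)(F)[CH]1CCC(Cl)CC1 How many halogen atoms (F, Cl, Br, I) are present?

4

Halogen atoms appear at heavy-atom positions 1, 3, 4, 9 (1×Cl, 3×F).
Halogen count: 4.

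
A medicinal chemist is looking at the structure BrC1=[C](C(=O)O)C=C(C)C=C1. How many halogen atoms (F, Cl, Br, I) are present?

Halogen atoms appear at heavy-atom position 1 (1×Br).
Other groups present: 1 carboxylic acid.
Halogen count: 1.

1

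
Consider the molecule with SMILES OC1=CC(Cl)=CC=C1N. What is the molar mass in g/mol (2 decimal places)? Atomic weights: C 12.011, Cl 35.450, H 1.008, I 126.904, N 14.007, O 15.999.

143.57 g/mol

First, the molecular formula is C6H6ClNO (counting implicit H from valence).
  C: 6 × 12.011 = 72.066
  Cl: 1 × 35.450 = 35.450
  H: 6 × 1.008 = 6.048
  N: 1 × 14.007 = 14.007
  O: 1 × 15.999 = 15.999
Sum: 6×12.011 + 1×35.450 + 6×1.008 + 1×14.007 + 1×15.999 = 143.570 → 143.57 g/mol.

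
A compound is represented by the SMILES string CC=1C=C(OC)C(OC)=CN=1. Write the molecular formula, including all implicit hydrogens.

Walk through each heavy atom and fill implicit hydrogens from standard valence (C 4, N 3, O 2, S 2, halogen 1):
  atom 1: C, bond orders sum to 1 (valence 4) → 3 H
  atom 2: C, bond orders sum to 4 (valence 4) → 0 H
  atom 3: C, bond orders sum to 3 (valence 4) → 1 H
  atom 4: C, bond orders sum to 4 (valence 4) → 0 H
  atom 5: O, bond orders sum to 2 (valence 2) → 0 H
  atom 6: C, bond orders sum to 1 (valence 4) → 3 H
  atom 7: C, bond orders sum to 4 (valence 4) → 0 H
  atom 8: O, bond orders sum to 2 (valence 2) → 0 H
  atom 9: C, bond orders sum to 1 (valence 4) → 3 H
  atom 10: C, bond orders sum to 3 (valence 4) → 1 H
  atom 11: N, bond orders sum to 3 (valence 3) → 0 H
Totals → C:8, H:11, N:1, O:2.
In Hill order: C8H11NO2.

C8H11NO2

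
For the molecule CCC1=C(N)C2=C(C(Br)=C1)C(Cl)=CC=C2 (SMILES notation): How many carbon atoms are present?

12

Count every carbon token in the SMILES (each C, including those in ring-closure positions and inside branches).
Carbon count: 12.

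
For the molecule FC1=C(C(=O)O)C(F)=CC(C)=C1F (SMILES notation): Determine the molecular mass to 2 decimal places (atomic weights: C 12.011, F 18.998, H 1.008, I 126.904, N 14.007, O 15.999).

First, the molecular formula is C8H5F3O2 (counting implicit H from valence).
  C: 8 × 12.011 = 96.088
  F: 3 × 18.998 = 56.994
  H: 5 × 1.008 = 5.040
  O: 2 × 15.999 = 31.998
Sum: 8×12.011 + 3×18.998 + 5×1.008 + 2×15.999 = 190.120 → 190.12 g/mol.

190.12 g/mol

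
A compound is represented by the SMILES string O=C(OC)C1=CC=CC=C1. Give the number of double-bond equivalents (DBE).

5

Molecular formula: C8H8O2.
DoU = (2C + 2 + N − H − X) / 2, where X is the halogen count and O/S are ignored.
    = (2·8 + 2 + 0 − 8 − 0) / 2 = 10 / 2 = 5.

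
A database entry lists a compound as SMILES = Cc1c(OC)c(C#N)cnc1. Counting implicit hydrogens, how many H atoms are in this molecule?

8

Walk through each heavy atom and fill implicit hydrogens from standard valence (C 4, N 3, O 2, S 2, halogen 1); for lowercase aromatic atoms, an aromatic c carries 1 H when it has two neighbours and 0 H with three, and aromatic n carries 0 H:
  atom 1: C, bond orders sum to 1 (valence 4) → 3 H
  atom 2: aromatic c, 3 neighbours → 0 H
  atom 3: aromatic c, 3 neighbours → 0 H
  atom 4: O, bond orders sum to 2 (valence 2) → 0 H
  atom 5: C, bond orders sum to 1 (valence 4) → 3 H
  atom 6: aromatic c, 3 neighbours → 0 H
  atom 7: C, bond orders sum to 4 (valence 4) → 0 H
  atom 8: N, bond orders sum to 3 (valence 3) → 0 H
  atom 9: aromatic c, 2 neighbours → 1 H
  atom 10: aromatic n, 2 neighbours → 0 H
  atom 11: aromatic c, 2 neighbours → 1 H
Total hydrogens: 8.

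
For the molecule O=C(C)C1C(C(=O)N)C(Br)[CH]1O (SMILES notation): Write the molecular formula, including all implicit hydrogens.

Walk through each heavy atom and fill implicit hydrogens from standard valence (C 4, N 3, O 2, S 2, halogen 1):
  atom 1: O, bond orders sum to 2 (valence 2) → 0 H
  atom 2: C, bond orders sum to 4 (valence 4) → 0 H
  atom 3: C, bond orders sum to 1 (valence 4) → 3 H
  atom 4: C, bond orders sum to 3 (valence 4) → 1 H
  atom 5: C, bond orders sum to 3 (valence 4) → 1 H
  atom 6: C, bond orders sum to 4 (valence 4) → 0 H
  atom 7: O, bond orders sum to 2 (valence 2) → 0 H
  atom 8: N, bond orders sum to 1 (valence 3) → 2 H
  atom 9: C, bond orders sum to 3 (valence 4) → 1 H
  atom 10: Br (halogen, monovalent) → 0 H
  atom 11: C with explicit H count 1
  atom 12: O, bond orders sum to 1 (valence 2) → 1 H
Totals → C:7, H:10, Br:1, N:1, O:3.
In Hill order: C7H10BrNO3.

C7H10BrNO3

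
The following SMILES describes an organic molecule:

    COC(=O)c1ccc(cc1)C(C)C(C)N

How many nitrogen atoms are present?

Scan the SMILES for N atoms (remember two-letter symbols like Cl and Br are single atoms).
Nitrogen count: 1.

1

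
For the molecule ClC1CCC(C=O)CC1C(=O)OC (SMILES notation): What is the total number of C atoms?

9

Count every carbon token in the SMILES (each C, including those in ring-closure positions and inside branches).
Carbon count: 9.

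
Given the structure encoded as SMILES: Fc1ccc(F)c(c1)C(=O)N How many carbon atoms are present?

7

Count every carbon token in the SMILES (each C, including those in ring-closure positions and inside branches).
Carbon count: 7.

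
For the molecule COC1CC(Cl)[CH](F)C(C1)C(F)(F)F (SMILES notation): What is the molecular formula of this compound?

C8H11ClF4O

Walk through each heavy atom and fill implicit hydrogens from standard valence (C 4, N 3, O 2, S 2, halogen 1):
  atom 1: C, bond orders sum to 1 (valence 4) → 3 H
  atom 2: O, bond orders sum to 2 (valence 2) → 0 H
  atom 3: C, bond orders sum to 3 (valence 4) → 1 H
  atom 4: C, bond orders sum to 2 (valence 4) → 2 H
  atom 5: C, bond orders sum to 3 (valence 4) → 1 H
  atom 6: Cl (halogen, monovalent) → 0 H
  atom 7: C with explicit H count 1
  atom 8: F (halogen, monovalent) → 0 H
  atom 9: C, bond orders sum to 3 (valence 4) → 1 H
  atom 10: C, bond orders sum to 2 (valence 4) → 2 H
  atom 11: C, bond orders sum to 4 (valence 4) → 0 H
  atom 12: F (halogen, monovalent) → 0 H
  atom 13: F (halogen, monovalent) → 0 H
  atom 14: F (halogen, monovalent) → 0 H
Totals → C:8, H:11, Cl:1, F:4, O:1.
In Hill order: C8H11ClF4O.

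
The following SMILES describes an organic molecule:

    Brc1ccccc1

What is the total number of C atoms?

6

Count every carbon token in the SMILES (each C, including those in ring-closure positions and inside branches).
Carbon count: 6.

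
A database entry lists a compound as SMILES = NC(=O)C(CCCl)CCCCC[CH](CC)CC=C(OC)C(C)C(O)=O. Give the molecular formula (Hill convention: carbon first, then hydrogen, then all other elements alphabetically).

C19H34ClNO4

Walk through each heavy atom and fill implicit hydrogens from standard valence (C 4, N 3, O 2, S 2, halogen 1):
  atom 1: N, bond orders sum to 1 (valence 3) → 2 H
  atom 2: C, bond orders sum to 4 (valence 4) → 0 H
  atom 3: O, bond orders sum to 2 (valence 2) → 0 H
  atom 4: C, bond orders sum to 3 (valence 4) → 1 H
  atom 5: C, bond orders sum to 2 (valence 4) → 2 H
  atom 6: C, bond orders sum to 2 (valence 4) → 2 H
  atom 7: Cl (halogen, monovalent) → 0 H
  atom 8: C, bond orders sum to 2 (valence 4) → 2 H
  atom 9: C, bond orders sum to 2 (valence 4) → 2 H
  atom 10: C, bond orders sum to 2 (valence 4) → 2 H
  atom 11: C, bond orders sum to 2 (valence 4) → 2 H
  atom 12: C, bond orders sum to 2 (valence 4) → 2 H
  atom 13: C with explicit H count 1
  atom 14: C, bond orders sum to 2 (valence 4) → 2 H
  atom 15: C, bond orders sum to 1 (valence 4) → 3 H
  atom 16: C, bond orders sum to 2 (valence 4) → 2 H
  atom 17: C, bond orders sum to 3 (valence 4) → 1 H
  atom 18: C, bond orders sum to 4 (valence 4) → 0 H
  atom 19: O, bond orders sum to 2 (valence 2) → 0 H
  atom 20: C, bond orders sum to 1 (valence 4) → 3 H
  atom 21: C, bond orders sum to 3 (valence 4) → 1 H
  atom 22: C, bond orders sum to 1 (valence 4) → 3 H
  atom 23: C, bond orders sum to 4 (valence 4) → 0 H
  atom 24: O, bond orders sum to 1 (valence 2) → 1 H
  atom 25: O, bond orders sum to 2 (valence 2) → 0 H
Totals → C:19, H:34, Cl:1, N:1, O:4.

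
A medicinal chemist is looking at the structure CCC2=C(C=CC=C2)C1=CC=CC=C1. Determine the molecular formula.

Walk through each heavy atom and fill implicit hydrogens from standard valence (C 4, N 3, O 2, S 2, halogen 1):
  atom 1: C, bond orders sum to 1 (valence 4) → 3 H
  atom 2: C, bond orders sum to 2 (valence 4) → 2 H
  atom 3: C, bond orders sum to 4 (valence 4) → 0 H
  atom 4: C, bond orders sum to 4 (valence 4) → 0 H
  atom 5: C, bond orders sum to 3 (valence 4) → 1 H
  atom 6: C, bond orders sum to 3 (valence 4) → 1 H
  atom 7: C, bond orders sum to 3 (valence 4) → 1 H
  atom 8: C, bond orders sum to 3 (valence 4) → 1 H
  atom 9: C, bond orders sum to 4 (valence 4) → 0 H
  atom 10: C, bond orders sum to 3 (valence 4) → 1 H
  atom 11: C, bond orders sum to 3 (valence 4) → 1 H
  atom 12: C, bond orders sum to 3 (valence 4) → 1 H
  atom 13: C, bond orders sum to 3 (valence 4) → 1 H
  atom 14: C, bond orders sum to 3 (valence 4) → 1 H
Totals → C:14, H:14.

C14H14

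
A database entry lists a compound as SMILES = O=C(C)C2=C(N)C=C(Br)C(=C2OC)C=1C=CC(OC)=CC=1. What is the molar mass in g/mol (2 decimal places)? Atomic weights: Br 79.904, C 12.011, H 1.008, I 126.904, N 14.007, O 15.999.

350.21 g/mol

First, the molecular formula is C16H16BrNO3 (counting implicit H from valence).
  Br: 1 × 79.904 = 79.904
  C: 16 × 12.011 = 192.176
  H: 16 × 1.008 = 16.128
  N: 1 × 14.007 = 14.007
  O: 3 × 15.999 = 47.997
Sum: 1×79.904 + 16×12.011 + 16×1.008 + 1×14.007 + 3×15.999 = 350.212 → 350.21 g/mol.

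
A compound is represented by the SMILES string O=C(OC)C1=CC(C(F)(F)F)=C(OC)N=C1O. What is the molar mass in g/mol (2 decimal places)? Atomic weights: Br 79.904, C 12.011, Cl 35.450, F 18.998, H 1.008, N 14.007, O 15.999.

First, the molecular formula is C9H8F3NO4 (counting implicit H from valence).
  C: 9 × 12.011 = 108.099
  F: 3 × 18.998 = 56.994
  H: 8 × 1.008 = 8.064
  N: 1 × 14.007 = 14.007
  O: 4 × 15.999 = 63.996
Sum: 9×12.011 + 3×18.998 + 8×1.008 + 1×14.007 + 4×15.999 = 251.160 → 251.16 g/mol.

251.16 g/mol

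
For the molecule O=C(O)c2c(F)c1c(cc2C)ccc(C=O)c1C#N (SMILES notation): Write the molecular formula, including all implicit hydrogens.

Walk through each heavy atom and fill implicit hydrogens from standard valence (C 4, N 3, O 2, S 2, halogen 1); for lowercase aromatic atoms, an aromatic c carries 1 H when it has two neighbours and 0 H with three, and aromatic n carries 0 H:
  atom 1: O, bond orders sum to 2 (valence 2) → 0 H
  atom 2: C, bond orders sum to 4 (valence 4) → 0 H
  atom 3: O, bond orders sum to 1 (valence 2) → 1 H
  atom 4: aromatic c, 3 neighbours → 0 H
  atom 5: aromatic c, 3 neighbours → 0 H
  atom 6: F (halogen, monovalent) → 0 H
  atom 7: aromatic c, 3 neighbours → 0 H
  atom 8: aromatic c, 3 neighbours → 0 H
  atom 9: aromatic c, 2 neighbours → 1 H
  atom 10: aromatic c, 3 neighbours → 0 H
  atom 11: C, bond orders sum to 1 (valence 4) → 3 H
  atom 12: aromatic c, 2 neighbours → 1 H
  atom 13: aromatic c, 2 neighbours → 1 H
  atom 14: aromatic c, 3 neighbours → 0 H
  atom 15: C, bond orders sum to 3 (valence 4) → 1 H
  atom 16: O, bond orders sum to 2 (valence 2) → 0 H
  atom 17: aromatic c, 3 neighbours → 0 H
  atom 18: C, bond orders sum to 4 (valence 4) → 0 H
  atom 19: N, bond orders sum to 3 (valence 3) → 0 H
Totals → C:14, H:8, F:1, N:1, O:3.

C14H8FNO3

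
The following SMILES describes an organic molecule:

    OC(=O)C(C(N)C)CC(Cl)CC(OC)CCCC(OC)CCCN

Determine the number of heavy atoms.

Every atom symbol written in the SMILES (organic subset) is one heavy atom; implicit H are not written.
Heavy atoms by element → C:17, Cl:1, N:2, O:4.
Total: 24.

24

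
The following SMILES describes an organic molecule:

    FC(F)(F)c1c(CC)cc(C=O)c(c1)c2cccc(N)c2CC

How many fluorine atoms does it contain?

3

Scan the SMILES for F atoms (remember two-letter symbols like Cl and Br are single atoms).
Fluorine count: 3.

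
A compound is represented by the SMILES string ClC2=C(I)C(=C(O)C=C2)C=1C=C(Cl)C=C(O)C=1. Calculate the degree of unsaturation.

8

Molecular formula: C12H7Cl2IO2.
DoU = (2C + 2 + N − H − X) / 2, where X is the halogen count and O/S are ignored.
    = (2·12 + 2 + 0 − 7 − 3) / 2 = 16 / 2 = 8.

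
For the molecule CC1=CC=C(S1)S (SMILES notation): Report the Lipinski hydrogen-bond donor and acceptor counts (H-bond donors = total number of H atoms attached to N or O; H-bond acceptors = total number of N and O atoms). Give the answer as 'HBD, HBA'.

Donors: find every N or O and count the H atoms it carries.
  (no N or O atoms present)
Lipinski HBD = 0.
Acceptors: N atoms = 0, O atoms = 0 → HBA = 0.

0, 0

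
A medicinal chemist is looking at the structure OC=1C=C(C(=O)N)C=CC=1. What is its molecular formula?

Walk through each heavy atom and fill implicit hydrogens from standard valence (C 4, N 3, O 2, S 2, halogen 1):
  atom 1: O, bond orders sum to 1 (valence 2) → 1 H
  atom 2: C, bond orders sum to 4 (valence 4) → 0 H
  atom 3: C, bond orders sum to 3 (valence 4) → 1 H
  atom 4: C, bond orders sum to 4 (valence 4) → 0 H
  atom 5: C, bond orders sum to 4 (valence 4) → 0 H
  atom 6: O, bond orders sum to 2 (valence 2) → 0 H
  atom 7: N, bond orders sum to 1 (valence 3) → 2 H
  atom 8: C, bond orders sum to 3 (valence 4) → 1 H
  atom 9: C, bond orders sum to 3 (valence 4) → 1 H
  atom 10: C, bond orders sum to 3 (valence 4) → 1 H
Totals → C:7, H:7, N:1, O:2.

C7H7NO2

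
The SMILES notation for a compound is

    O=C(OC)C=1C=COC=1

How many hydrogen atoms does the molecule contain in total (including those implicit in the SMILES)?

6

Walk through each heavy atom and fill implicit hydrogens from standard valence (C 4, N 3, O 2, S 2, halogen 1):
  atom 1: O, bond orders sum to 2 (valence 2) → 0 H
  atom 2: C, bond orders sum to 4 (valence 4) → 0 H
  atom 3: O, bond orders sum to 2 (valence 2) → 0 H
  atom 4: C, bond orders sum to 1 (valence 4) → 3 H
  atom 5: C, bond orders sum to 4 (valence 4) → 0 H
  atom 6: C, bond orders sum to 3 (valence 4) → 1 H
  atom 7: C, bond orders sum to 3 (valence 4) → 1 H
  atom 8: O, bond orders sum to 2 (valence 2) → 0 H
  atom 9: C, bond orders sum to 3 (valence 4) → 1 H
Total hydrogens: 6.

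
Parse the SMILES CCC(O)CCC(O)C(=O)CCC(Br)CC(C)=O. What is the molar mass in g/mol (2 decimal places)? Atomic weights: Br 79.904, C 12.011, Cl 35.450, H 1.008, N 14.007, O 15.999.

First, the molecular formula is C13H23BrO4 (counting implicit H from valence).
  Br: 1 × 79.904 = 79.904
  C: 13 × 12.011 = 156.143
  H: 23 × 1.008 = 23.184
  O: 4 × 15.999 = 63.996
Sum: 1×79.904 + 13×12.011 + 23×1.008 + 4×15.999 = 323.227 → 323.23 g/mol.

323.23 g/mol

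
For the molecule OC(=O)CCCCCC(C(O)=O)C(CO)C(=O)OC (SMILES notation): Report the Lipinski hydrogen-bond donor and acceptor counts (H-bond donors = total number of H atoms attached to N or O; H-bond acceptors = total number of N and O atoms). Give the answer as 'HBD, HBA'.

3, 7

Donors: find every N or O and count the H atoms it carries.
  atom 1 (O): bond orders sum to 1 → 1 H
  atom 3 (O): bond orders sum to 2 → 0 H
  atom 11 (O): bond orders sum to 1 → 1 H
  atom 12 (O): bond orders sum to 2 → 0 H
  atom 15 (O): bond orders sum to 1 → 1 H
  atom 17 (O): bond orders sum to 2 → 0 H
  atom 18 (O): bond orders sum to 2 → 0 H
Lipinski HBD = 3.
Acceptors: N atoms = 0, O atoms = 7 → HBA = 7.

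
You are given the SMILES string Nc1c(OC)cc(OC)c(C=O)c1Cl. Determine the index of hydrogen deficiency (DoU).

Molecular formula: C9H10ClNO3.
DoU = (2C + 2 + N − H − X) / 2, where X is the halogen count and O/S are ignored.
    = (2·9 + 2 + 1 − 10 − 1) / 2 = 10 / 2 = 5.

5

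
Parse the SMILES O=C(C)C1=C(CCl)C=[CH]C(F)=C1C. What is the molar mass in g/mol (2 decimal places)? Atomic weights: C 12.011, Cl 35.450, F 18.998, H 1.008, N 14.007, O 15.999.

200.64 g/mol

First, the molecular formula is C10H10ClFO (counting implicit H from valence).
  C: 10 × 12.011 = 120.110
  Cl: 1 × 35.450 = 35.450
  F: 1 × 18.998 = 18.998
  H: 10 × 1.008 = 10.080
  O: 1 × 15.999 = 15.999
Sum: 10×12.011 + 1×35.450 + 1×18.998 + 10×1.008 + 1×15.999 = 200.637 → 200.64 g/mol.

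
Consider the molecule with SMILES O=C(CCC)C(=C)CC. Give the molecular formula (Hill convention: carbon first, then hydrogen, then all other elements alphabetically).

Walk through each heavy atom and fill implicit hydrogens from standard valence (C 4, N 3, O 2, S 2, halogen 1):
  atom 1: O, bond orders sum to 2 (valence 2) → 0 H
  atom 2: C, bond orders sum to 4 (valence 4) → 0 H
  atom 3: C, bond orders sum to 2 (valence 4) → 2 H
  atom 4: C, bond orders sum to 2 (valence 4) → 2 H
  atom 5: C, bond orders sum to 1 (valence 4) → 3 H
  atom 6: C, bond orders sum to 4 (valence 4) → 0 H
  atom 7: C, bond orders sum to 2 (valence 4) → 2 H
  atom 8: C, bond orders sum to 2 (valence 4) → 2 H
  atom 9: C, bond orders sum to 1 (valence 4) → 3 H
Totals → C:8, H:14, O:1.
In Hill order: C8H14O.

C8H14O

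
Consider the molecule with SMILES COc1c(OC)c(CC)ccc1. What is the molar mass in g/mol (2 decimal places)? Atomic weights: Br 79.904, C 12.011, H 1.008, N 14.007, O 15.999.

First, the molecular formula is C10H14O2 (counting implicit H from valence).
  C: 10 × 12.011 = 120.110
  H: 14 × 1.008 = 14.112
  O: 2 × 15.999 = 31.998
Sum: 10×12.011 + 14×1.008 + 2×15.999 = 166.220 → 166.22 g/mol.

166.22 g/mol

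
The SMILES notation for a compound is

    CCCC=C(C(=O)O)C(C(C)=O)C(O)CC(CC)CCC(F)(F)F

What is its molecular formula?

C17H27F3O4

Walk through each heavy atom and fill implicit hydrogens from standard valence (C 4, N 3, O 2, S 2, halogen 1):
  atom 1: C, bond orders sum to 1 (valence 4) → 3 H
  atom 2: C, bond orders sum to 2 (valence 4) → 2 H
  atom 3: C, bond orders sum to 2 (valence 4) → 2 H
  atom 4: C, bond orders sum to 3 (valence 4) → 1 H
  atom 5: C, bond orders sum to 4 (valence 4) → 0 H
  atom 6: C, bond orders sum to 4 (valence 4) → 0 H
  atom 7: O, bond orders sum to 2 (valence 2) → 0 H
  atom 8: O, bond orders sum to 1 (valence 2) → 1 H
  atom 9: C, bond orders sum to 3 (valence 4) → 1 H
  atom 10: C, bond orders sum to 4 (valence 4) → 0 H
  atom 11: C, bond orders sum to 1 (valence 4) → 3 H
  atom 12: O, bond orders sum to 2 (valence 2) → 0 H
  atom 13: C, bond orders sum to 3 (valence 4) → 1 H
  atom 14: O, bond orders sum to 1 (valence 2) → 1 H
  atom 15: C, bond orders sum to 2 (valence 4) → 2 H
  atom 16: C, bond orders sum to 3 (valence 4) → 1 H
  atom 17: C, bond orders sum to 2 (valence 4) → 2 H
  atom 18: C, bond orders sum to 1 (valence 4) → 3 H
  atom 19: C, bond orders sum to 2 (valence 4) → 2 H
  atom 20: C, bond orders sum to 2 (valence 4) → 2 H
  atom 21: C, bond orders sum to 4 (valence 4) → 0 H
  atom 22: F (halogen, monovalent) → 0 H
  atom 23: F (halogen, monovalent) → 0 H
  atom 24: F (halogen, monovalent) → 0 H
Totals → C:17, H:27, F:3, O:4.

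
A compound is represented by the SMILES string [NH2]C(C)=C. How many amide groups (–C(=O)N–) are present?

0

Scan the SMILES for the amide motif — none present.
Groups that are present: 1 alkene, 1 primary amine.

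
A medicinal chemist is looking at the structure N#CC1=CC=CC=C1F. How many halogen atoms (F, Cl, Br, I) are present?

1

Halogen atoms appear at heavy-atom position 9 (1×F).
Other groups present: 1 nitrile.
Halogen count: 1.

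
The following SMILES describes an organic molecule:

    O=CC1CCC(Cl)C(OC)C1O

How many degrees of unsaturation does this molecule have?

Molecular formula: C8H13ClO3.
DoU = (2C + 2 + N − H − X) / 2, where X is the halogen count and O/S are ignored.
    = (2·8 + 2 + 0 − 13 − 1) / 2 = 4 / 2 = 2.

2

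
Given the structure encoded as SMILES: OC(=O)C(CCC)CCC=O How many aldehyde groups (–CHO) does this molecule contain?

The aldehyde motif appears at heavy-atom position 10 in the SMILES.
Other groups present: 1 carboxylic acid.
Aldehyde count: 1.

1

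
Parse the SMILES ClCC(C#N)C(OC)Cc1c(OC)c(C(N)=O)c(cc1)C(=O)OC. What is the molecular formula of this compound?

C16H19ClN2O5

Walk through each heavy atom and fill implicit hydrogens from standard valence (C 4, N 3, O 2, S 2, halogen 1); for lowercase aromatic atoms, an aromatic c carries 1 H when it has two neighbours and 0 H with three, and aromatic n carries 0 H:
  atom 1: Cl (halogen, monovalent) → 0 H
  atom 2: C, bond orders sum to 2 (valence 4) → 2 H
  atom 3: C, bond orders sum to 3 (valence 4) → 1 H
  atom 4: C, bond orders sum to 4 (valence 4) → 0 H
  atom 5: N, bond orders sum to 3 (valence 3) → 0 H
  atom 6: C, bond orders sum to 3 (valence 4) → 1 H
  atom 7: O, bond orders sum to 2 (valence 2) → 0 H
  atom 8: C, bond orders sum to 1 (valence 4) → 3 H
  atom 9: C, bond orders sum to 2 (valence 4) → 2 H
  atom 10: aromatic c, 3 neighbours → 0 H
  atom 11: aromatic c, 3 neighbours → 0 H
  atom 12: O, bond orders sum to 2 (valence 2) → 0 H
  atom 13: C, bond orders sum to 1 (valence 4) → 3 H
  atom 14: aromatic c, 3 neighbours → 0 H
  atom 15: C, bond orders sum to 4 (valence 4) → 0 H
  atom 16: N, bond orders sum to 1 (valence 3) → 2 H
  atom 17: O, bond orders sum to 2 (valence 2) → 0 H
  atom 18: aromatic c, 3 neighbours → 0 H
  atom 19: aromatic c, 2 neighbours → 1 H
  atom 20: aromatic c, 2 neighbours → 1 H
  atom 21: C, bond orders sum to 4 (valence 4) → 0 H
  atom 22: O, bond orders sum to 2 (valence 2) → 0 H
  atom 23: O, bond orders sum to 2 (valence 2) → 0 H
  atom 24: C, bond orders sum to 1 (valence 4) → 3 H
Totals → C:16, H:19, Cl:1, N:2, O:5.
In Hill order: C16H19ClN2O5.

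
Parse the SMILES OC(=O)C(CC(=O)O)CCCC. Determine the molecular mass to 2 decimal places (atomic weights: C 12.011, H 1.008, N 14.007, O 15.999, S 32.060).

First, the molecular formula is C8H14O4 (counting implicit H from valence).
  C: 8 × 12.011 = 96.088
  H: 14 × 1.008 = 14.112
  O: 4 × 15.999 = 63.996
Sum: 8×12.011 + 14×1.008 + 4×15.999 = 174.196 → 174.20 g/mol.

174.20 g/mol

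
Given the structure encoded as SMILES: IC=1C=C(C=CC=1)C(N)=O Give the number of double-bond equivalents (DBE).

Molecular formula: C7H6INO.
DoU = (2C + 2 + N − H − X) / 2, where X is the halogen count and O/S are ignored.
    = (2·7 + 2 + 1 − 6 − 1) / 2 = 10 / 2 = 5.

5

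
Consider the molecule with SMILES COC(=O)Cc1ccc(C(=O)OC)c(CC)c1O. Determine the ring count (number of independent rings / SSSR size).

1

In SMILES, each pair of matching ring-closure digits denotes one ring-closing bond; the number of such bonds equals the number of independent rings.
Ring-closure bonds here: 1.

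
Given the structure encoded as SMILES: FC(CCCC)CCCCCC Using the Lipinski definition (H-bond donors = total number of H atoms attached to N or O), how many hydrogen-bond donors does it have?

0

Donors: find every N or O and count the H atoms it carries.
  (no N or O atoms present)
Lipinski HBD = 0.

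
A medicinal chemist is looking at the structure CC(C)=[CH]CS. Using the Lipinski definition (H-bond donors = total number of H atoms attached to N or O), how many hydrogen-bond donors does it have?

0

Donors: find every N or O and count the H atoms it carries.
  (no N or O atoms present)
Lipinski HBD = 0.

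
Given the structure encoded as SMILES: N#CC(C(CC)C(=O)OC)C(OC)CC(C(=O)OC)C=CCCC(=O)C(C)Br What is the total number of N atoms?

1

Scan the SMILES for N atoms (remember two-letter symbols like Cl and Br are single atoms).
Nitrogen count: 1.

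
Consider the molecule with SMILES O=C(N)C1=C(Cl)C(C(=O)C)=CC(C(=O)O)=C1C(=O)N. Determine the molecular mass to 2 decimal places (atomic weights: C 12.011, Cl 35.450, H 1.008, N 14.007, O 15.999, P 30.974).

284.65 g/mol

First, the molecular formula is C11H9ClN2O5 (counting implicit H from valence).
  C: 11 × 12.011 = 132.121
  Cl: 1 × 35.450 = 35.450
  H: 9 × 1.008 = 9.072
  N: 2 × 14.007 = 28.014
  O: 5 × 15.999 = 79.995
Sum: 11×12.011 + 1×35.450 + 9×1.008 + 2×14.007 + 5×15.999 = 284.652 → 284.65 g/mol.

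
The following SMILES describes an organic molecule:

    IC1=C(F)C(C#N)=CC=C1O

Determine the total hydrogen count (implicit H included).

3

Walk through each heavy atom and fill implicit hydrogens from standard valence (C 4, N 3, O 2, S 2, halogen 1):
  atom 1: I (halogen, monovalent) → 0 H
  atom 2: C, bond orders sum to 4 (valence 4) → 0 H
  atom 3: C, bond orders sum to 4 (valence 4) → 0 H
  atom 4: F (halogen, monovalent) → 0 H
  atom 5: C, bond orders sum to 4 (valence 4) → 0 H
  atom 6: C, bond orders sum to 4 (valence 4) → 0 H
  atom 7: N, bond orders sum to 3 (valence 3) → 0 H
  atom 8: C, bond orders sum to 3 (valence 4) → 1 H
  atom 9: C, bond orders sum to 3 (valence 4) → 1 H
  atom 10: C, bond orders sum to 4 (valence 4) → 0 H
  atom 11: O, bond orders sum to 1 (valence 2) → 1 H
Total hydrogens: 3.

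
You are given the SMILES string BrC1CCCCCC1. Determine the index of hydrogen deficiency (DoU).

1

Degree of unsaturation = (number of rings) + (number of π bonds).
Ring closures in the SMILES: 1.
π bonds: none → 0 DoU from unsaturation.
Total DoU = 1 + 0 = 1.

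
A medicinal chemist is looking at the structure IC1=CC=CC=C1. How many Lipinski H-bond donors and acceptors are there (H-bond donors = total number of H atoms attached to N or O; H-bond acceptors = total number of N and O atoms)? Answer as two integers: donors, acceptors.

Donors: find every N or O and count the H atoms it carries.
  (no N or O atoms present)
Lipinski HBD = 0.
Acceptors: N atoms = 0, O atoms = 0 → HBA = 0.

0, 0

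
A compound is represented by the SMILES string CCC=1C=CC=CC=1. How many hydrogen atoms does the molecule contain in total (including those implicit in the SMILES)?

Walk through each heavy atom and fill implicit hydrogens from standard valence (C 4, N 3, O 2, S 2, halogen 1):
  atom 1: C, bond orders sum to 1 (valence 4) → 3 H
  atom 2: C, bond orders sum to 2 (valence 4) → 2 H
  atom 3: C, bond orders sum to 4 (valence 4) → 0 H
  atom 4: C, bond orders sum to 3 (valence 4) → 1 H
  atom 5: C, bond orders sum to 3 (valence 4) → 1 H
  atom 6: C, bond orders sum to 3 (valence 4) → 1 H
  atom 7: C, bond orders sum to 3 (valence 4) → 1 H
  atom 8: C, bond orders sum to 3 (valence 4) → 1 H
Total hydrogens: 10.

10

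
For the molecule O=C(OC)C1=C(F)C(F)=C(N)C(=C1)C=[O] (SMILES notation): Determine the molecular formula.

C9H7F2NO3

Walk through each heavy atom and fill implicit hydrogens from standard valence (C 4, N 3, O 2, S 2, halogen 1):
  atom 1: O, bond orders sum to 2 (valence 2) → 0 H
  atom 2: C, bond orders sum to 4 (valence 4) → 0 H
  atom 3: O, bond orders sum to 2 (valence 2) → 0 H
  atom 4: C, bond orders sum to 1 (valence 4) → 3 H
  atom 5: C, bond orders sum to 4 (valence 4) → 0 H
  atom 6: C, bond orders sum to 4 (valence 4) → 0 H
  atom 7: F (halogen, monovalent) → 0 H
  atom 8: C, bond orders sum to 4 (valence 4) → 0 H
  atom 9: F (halogen, monovalent) → 0 H
  atom 10: C, bond orders sum to 4 (valence 4) → 0 H
  atom 11: N, bond orders sum to 1 (valence 3) → 2 H
  atom 12: C, bond orders sum to 4 (valence 4) → 0 H
  atom 13: C, bond orders sum to 3 (valence 4) → 1 H
  atom 14: C, bond orders sum to 3 (valence 4) → 1 H
  atom 15: O with explicit H count 0
Totals → C:9, H:7, F:2, N:1, O:3.
In Hill order: C9H7F2NO3.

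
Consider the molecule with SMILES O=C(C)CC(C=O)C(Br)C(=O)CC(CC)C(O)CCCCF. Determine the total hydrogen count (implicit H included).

Walk through each heavy atom and fill implicit hydrogens from standard valence (C 4, N 3, O 2, S 2, halogen 1):
  atom 1: O, bond orders sum to 2 (valence 2) → 0 H
  atom 2: C, bond orders sum to 4 (valence 4) → 0 H
  atom 3: C, bond orders sum to 1 (valence 4) → 3 H
  atom 4: C, bond orders sum to 2 (valence 4) → 2 H
  atom 5: C, bond orders sum to 3 (valence 4) → 1 H
  atom 6: C, bond orders sum to 3 (valence 4) → 1 H
  atom 7: O, bond orders sum to 2 (valence 2) → 0 H
  atom 8: C, bond orders sum to 3 (valence 4) → 1 H
  atom 9: Br (halogen, monovalent) → 0 H
  atom 10: C, bond orders sum to 4 (valence 4) → 0 H
  atom 11: O, bond orders sum to 2 (valence 2) → 0 H
  atom 12: C, bond orders sum to 2 (valence 4) → 2 H
  atom 13: C, bond orders sum to 3 (valence 4) → 1 H
  atom 14: C, bond orders sum to 2 (valence 4) → 2 H
  atom 15: C, bond orders sum to 1 (valence 4) → 3 H
  atom 16: C, bond orders sum to 3 (valence 4) → 1 H
  atom 17: O, bond orders sum to 1 (valence 2) → 1 H
  atom 18: C, bond orders sum to 2 (valence 4) → 2 H
  atom 19: C, bond orders sum to 2 (valence 4) → 2 H
  atom 20: C, bond orders sum to 2 (valence 4) → 2 H
  atom 21: C, bond orders sum to 2 (valence 4) → 2 H
  atom 22: F (halogen, monovalent) → 0 H
Total hydrogens: 26.

26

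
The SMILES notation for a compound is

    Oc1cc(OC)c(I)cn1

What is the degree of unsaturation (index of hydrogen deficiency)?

4

Molecular formula: C6H6INO2.
DoU = (2C + 2 + N − H − X) / 2, where X is the halogen count and O/S are ignored.
    = (2·6 + 2 + 1 − 6 − 1) / 2 = 8 / 2 = 4.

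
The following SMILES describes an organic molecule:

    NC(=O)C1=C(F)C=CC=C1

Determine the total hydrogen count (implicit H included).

Walk through each heavy atom and fill implicit hydrogens from standard valence (C 4, N 3, O 2, S 2, halogen 1):
  atom 1: N, bond orders sum to 1 (valence 3) → 2 H
  atom 2: C, bond orders sum to 4 (valence 4) → 0 H
  atom 3: O, bond orders sum to 2 (valence 2) → 0 H
  atom 4: C, bond orders sum to 4 (valence 4) → 0 H
  atom 5: C, bond orders sum to 4 (valence 4) → 0 H
  atom 6: F (halogen, monovalent) → 0 H
  atom 7: C, bond orders sum to 3 (valence 4) → 1 H
  atom 8: C, bond orders sum to 3 (valence 4) → 1 H
  atom 9: C, bond orders sum to 3 (valence 4) → 1 H
  atom 10: C, bond orders sum to 3 (valence 4) → 1 H
Total hydrogens: 6.

6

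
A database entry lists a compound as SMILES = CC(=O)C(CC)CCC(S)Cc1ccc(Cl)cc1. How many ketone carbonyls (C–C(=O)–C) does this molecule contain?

1

The ketone motif appears at heavy-atom position 2 in the SMILES.
Other groups present: 1 thiol.
Ketone count: 1.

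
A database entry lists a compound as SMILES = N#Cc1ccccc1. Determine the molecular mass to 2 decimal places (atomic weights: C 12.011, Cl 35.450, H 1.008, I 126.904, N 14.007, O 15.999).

First, the molecular formula is C7H5N (counting implicit H from valence).
  C: 7 × 12.011 = 84.077
  H: 5 × 1.008 = 5.040
  N: 1 × 14.007 = 14.007
Sum: 7×12.011 + 5×1.008 + 1×14.007 = 103.124 → 103.12 g/mol.

103.12 g/mol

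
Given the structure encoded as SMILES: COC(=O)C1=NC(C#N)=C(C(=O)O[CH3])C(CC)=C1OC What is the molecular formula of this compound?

Walk through each heavy atom and fill implicit hydrogens from standard valence (C 4, N 3, O 2, S 2, halogen 1):
  atom 1: C, bond orders sum to 1 (valence 4) → 3 H
  atom 2: O, bond orders sum to 2 (valence 2) → 0 H
  atom 3: C, bond orders sum to 4 (valence 4) → 0 H
  atom 4: O, bond orders sum to 2 (valence 2) → 0 H
  atom 5: C, bond orders sum to 4 (valence 4) → 0 H
  atom 6: N, bond orders sum to 3 (valence 3) → 0 H
  atom 7: C, bond orders sum to 4 (valence 4) → 0 H
  atom 8: C, bond orders sum to 4 (valence 4) → 0 H
  atom 9: N, bond orders sum to 3 (valence 3) → 0 H
  atom 10: C, bond orders sum to 4 (valence 4) → 0 H
  atom 11: C, bond orders sum to 4 (valence 4) → 0 H
  atom 12: O, bond orders sum to 2 (valence 2) → 0 H
  atom 13: O, bond orders sum to 2 (valence 2) → 0 H
  atom 14: C with explicit H count 3
  atom 15: C, bond orders sum to 4 (valence 4) → 0 H
  atom 16: C, bond orders sum to 2 (valence 4) → 2 H
  atom 17: C, bond orders sum to 1 (valence 4) → 3 H
  atom 18: C, bond orders sum to 4 (valence 4) → 0 H
  atom 19: O, bond orders sum to 2 (valence 2) → 0 H
  atom 20: C, bond orders sum to 1 (valence 4) → 3 H
Totals → C:13, H:14, N:2, O:5.

C13H14N2O5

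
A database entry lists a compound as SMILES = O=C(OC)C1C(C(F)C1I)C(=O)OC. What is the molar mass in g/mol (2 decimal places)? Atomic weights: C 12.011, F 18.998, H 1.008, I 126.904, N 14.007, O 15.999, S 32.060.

316.07 g/mol

First, the molecular formula is C8H10FIO4 (counting implicit H from valence).
  C: 8 × 12.011 = 96.088
  F: 1 × 18.998 = 18.998
  H: 10 × 1.008 = 10.080
  I: 1 × 126.904 = 126.904
  O: 4 × 15.999 = 63.996
Sum: 8×12.011 + 1×18.998 + 10×1.008 + 1×126.904 + 4×15.999 = 316.066 → 316.07 g/mol.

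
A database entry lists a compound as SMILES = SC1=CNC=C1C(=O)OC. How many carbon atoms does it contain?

6

Count every carbon token in the SMILES (each C, including those in ring-closure positions and inside branches).
Carbon count: 6.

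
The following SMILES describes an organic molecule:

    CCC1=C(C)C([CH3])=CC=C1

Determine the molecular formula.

C10H14

Walk through each heavy atom and fill implicit hydrogens from standard valence (C 4, N 3, O 2, S 2, halogen 1):
  atom 1: C, bond orders sum to 1 (valence 4) → 3 H
  atom 2: C, bond orders sum to 2 (valence 4) → 2 H
  atom 3: C, bond orders sum to 4 (valence 4) → 0 H
  atom 4: C, bond orders sum to 4 (valence 4) → 0 H
  atom 5: C, bond orders sum to 1 (valence 4) → 3 H
  atom 6: C, bond orders sum to 4 (valence 4) → 0 H
  atom 7: C with explicit H count 3
  atom 8: C, bond orders sum to 3 (valence 4) → 1 H
  atom 9: C, bond orders sum to 3 (valence 4) → 1 H
  atom 10: C, bond orders sum to 3 (valence 4) → 1 H
Totals → C:10, H:14.
In Hill order: C10H14.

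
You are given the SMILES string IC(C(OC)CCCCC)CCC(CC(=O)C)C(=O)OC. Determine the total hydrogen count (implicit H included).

29

Walk through each heavy atom and fill implicit hydrogens from standard valence (C 4, N 3, O 2, S 2, halogen 1):
  atom 1: I (halogen, monovalent) → 0 H
  atom 2: C, bond orders sum to 3 (valence 4) → 1 H
  atom 3: C, bond orders sum to 3 (valence 4) → 1 H
  atom 4: O, bond orders sum to 2 (valence 2) → 0 H
  atom 5: C, bond orders sum to 1 (valence 4) → 3 H
  atom 6: C, bond orders sum to 2 (valence 4) → 2 H
  atom 7: C, bond orders sum to 2 (valence 4) → 2 H
  atom 8: C, bond orders sum to 2 (valence 4) → 2 H
  atom 9: C, bond orders sum to 2 (valence 4) → 2 H
  atom 10: C, bond orders sum to 1 (valence 4) → 3 H
  atom 11: C, bond orders sum to 2 (valence 4) → 2 H
  atom 12: C, bond orders sum to 2 (valence 4) → 2 H
  atom 13: C, bond orders sum to 3 (valence 4) → 1 H
  atom 14: C, bond orders sum to 2 (valence 4) → 2 H
  atom 15: C, bond orders sum to 4 (valence 4) → 0 H
  atom 16: O, bond orders sum to 2 (valence 2) → 0 H
  atom 17: C, bond orders sum to 1 (valence 4) → 3 H
  atom 18: C, bond orders sum to 4 (valence 4) → 0 H
  atom 19: O, bond orders sum to 2 (valence 2) → 0 H
  atom 20: O, bond orders sum to 2 (valence 2) → 0 H
  atom 21: C, bond orders sum to 1 (valence 4) → 3 H
Total hydrogens: 29.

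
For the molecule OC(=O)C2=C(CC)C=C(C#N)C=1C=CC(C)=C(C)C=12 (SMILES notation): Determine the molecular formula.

C16H15NO2

Walk through each heavy atom and fill implicit hydrogens from standard valence (C 4, N 3, O 2, S 2, halogen 1):
  atom 1: O, bond orders sum to 1 (valence 2) → 1 H
  atom 2: C, bond orders sum to 4 (valence 4) → 0 H
  atom 3: O, bond orders sum to 2 (valence 2) → 0 H
  atom 4: C, bond orders sum to 4 (valence 4) → 0 H
  atom 5: C, bond orders sum to 4 (valence 4) → 0 H
  atom 6: C, bond orders sum to 2 (valence 4) → 2 H
  atom 7: C, bond orders sum to 1 (valence 4) → 3 H
  atom 8: C, bond orders sum to 3 (valence 4) → 1 H
  atom 9: C, bond orders sum to 4 (valence 4) → 0 H
  atom 10: C, bond orders sum to 4 (valence 4) → 0 H
  atom 11: N, bond orders sum to 3 (valence 3) → 0 H
  atom 12: C, bond orders sum to 4 (valence 4) → 0 H
  atom 13: C, bond orders sum to 3 (valence 4) → 1 H
  atom 14: C, bond orders sum to 3 (valence 4) → 1 H
  atom 15: C, bond orders sum to 4 (valence 4) → 0 H
  atom 16: C, bond orders sum to 1 (valence 4) → 3 H
  atom 17: C, bond orders sum to 4 (valence 4) → 0 H
  atom 18: C, bond orders sum to 1 (valence 4) → 3 H
  atom 19: C, bond orders sum to 4 (valence 4) → 0 H
Totals → C:16, H:15, N:1, O:2.
In Hill order: C16H15NO2.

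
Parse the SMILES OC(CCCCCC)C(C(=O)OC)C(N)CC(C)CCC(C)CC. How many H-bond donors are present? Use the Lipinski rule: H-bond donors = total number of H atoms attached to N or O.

3

Donors: find every N or O and count the H atoms it carries.
  atom 1 (O): bond orders sum to 1 → 1 H
  atom 11 (O): bond orders sum to 2 → 0 H
  atom 12 (O): bond orders sum to 2 → 0 H
  atom 15 (N): bond orders sum to 1 → 2 H
Lipinski HBD = 3.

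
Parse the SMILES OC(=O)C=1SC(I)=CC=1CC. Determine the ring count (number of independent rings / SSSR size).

In SMILES, each pair of matching ring-closure digits denotes one ring-closing bond; the number of such bonds equals the number of independent rings.
Ring-closure bonds here: 1.

1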